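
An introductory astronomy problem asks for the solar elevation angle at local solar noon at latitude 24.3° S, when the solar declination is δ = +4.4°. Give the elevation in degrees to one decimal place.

61.3°

At local noon the hour angle is zero, so the zenith angle equals |ϕ − δ| = |-24.3° − (+4.400°)| = 28.700°.
Elevation = 90° − 28.700° = 61.3°.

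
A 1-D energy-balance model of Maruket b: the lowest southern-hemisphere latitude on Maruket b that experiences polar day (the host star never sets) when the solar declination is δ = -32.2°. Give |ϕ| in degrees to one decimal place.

Polar day requires cos h₀ = −tan ϕ tan δ ≤ −1, i.e. tan ϕ tan δ ≥ 1.
The boundary is |tan ϕ| · |tan δ| = 1, so |ϕ| = 90° − |δ| = 90° − 32.2° = 57.8° in the southern hemisphere.

|ϕ| = 57.8°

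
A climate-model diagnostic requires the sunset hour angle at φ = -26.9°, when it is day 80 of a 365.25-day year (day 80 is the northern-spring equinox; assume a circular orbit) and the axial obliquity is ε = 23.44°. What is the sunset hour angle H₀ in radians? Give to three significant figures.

Solar longitude: λ_s = 360° × (80 − 80)/365.25 = 0.000°.
sin δ = sin 23.44° × sin 0.000° = 0.00000, so δ = +0.000°.
cos H₀ = −tan φ · tan δ = −tan(-26.9°) × tan(+0.000°) = 0.0000, so H₀ = 1.5708 rad = 90.00°.

H₀ = 1.57 rad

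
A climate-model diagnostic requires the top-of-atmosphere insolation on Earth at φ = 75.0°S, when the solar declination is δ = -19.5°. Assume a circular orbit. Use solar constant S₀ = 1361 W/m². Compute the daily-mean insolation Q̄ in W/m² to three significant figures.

Q̄ ≈ 439 W/m²

cos H₀ = −tan(-75.0°) tan(-19.500°) = -1.3216 ≤ −1 ⇒ polar day, H₀ = π.
Bracket: H₀ sin φ sin δ + cos φ cos δ sin H₀ = 3.1416×-0.96593×-0.33381 + 0.25882×0.94264×0.00000 = 1.012968 + 0.000000 = 1.012968.
Q̄ = (S₀/π) × [bracket] = (1361/π) × 1.012968 = 438.8 W/m².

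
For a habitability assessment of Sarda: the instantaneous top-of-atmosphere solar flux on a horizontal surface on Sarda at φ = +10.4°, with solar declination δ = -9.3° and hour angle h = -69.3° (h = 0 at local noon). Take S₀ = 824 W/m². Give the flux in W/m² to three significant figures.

259 W/m²

cos θ_z = sin φ sin δ + cos φ cos δ cos h = -0.029173 + 0.343098 = 0.313925.
Flux = S₀ · cos θ_z = 824 × 0.313925 = 258.7 W/m².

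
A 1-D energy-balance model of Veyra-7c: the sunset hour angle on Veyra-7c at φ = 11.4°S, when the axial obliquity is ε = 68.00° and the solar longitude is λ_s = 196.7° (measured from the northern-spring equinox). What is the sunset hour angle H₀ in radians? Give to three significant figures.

H₀ = 1.63 rad

Solar declination: sin δ = sin ε · sin λ_s = sin 68.00° × sin 196.7° = -0.26644, so δ = -15.452°.
cos H₀ = −tan φ · tan δ = −tan(-11.4°) × tan(-15.452°) = -0.0557, so H₀ = 1.6266 rad = 93.20°.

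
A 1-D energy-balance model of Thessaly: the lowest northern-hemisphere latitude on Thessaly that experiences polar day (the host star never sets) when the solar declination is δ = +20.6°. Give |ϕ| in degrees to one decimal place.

Polar day requires cos h₀ = −tan ϕ tan δ ≤ −1, i.e. tan ϕ tan δ ≥ 1.
The boundary is |tan ϕ| · |tan δ| = 1, so |ϕ| = 90° − |δ| = 90° − 20.6° = 69.4° in the northern hemisphere.

|ϕ| = 69.4°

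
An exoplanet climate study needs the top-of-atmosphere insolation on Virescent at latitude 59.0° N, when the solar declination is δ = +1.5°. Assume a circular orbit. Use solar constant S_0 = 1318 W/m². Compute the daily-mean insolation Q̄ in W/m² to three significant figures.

cos h₀ = −tan(+59.0°) tan(+1.500°) = -0.0436, h₀ = 1.6144 rad.
Bracket: h₀ sin ϕ sin δ + cos ϕ cos δ sin h₀ = 1.6144×0.85717×0.02618 + 0.51504×0.99966×0.99905 = 0.036228 + 0.514376 = 0.550604.
Q̄ = (S_0/π) × [bracket] = (1318/π) × 0.550604 = 231.0 W/m².

Q̄ ≈ 231 W/m²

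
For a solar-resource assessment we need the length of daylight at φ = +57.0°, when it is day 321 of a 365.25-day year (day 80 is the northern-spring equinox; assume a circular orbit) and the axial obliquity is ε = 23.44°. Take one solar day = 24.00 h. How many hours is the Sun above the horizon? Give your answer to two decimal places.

7.56 h

Solar longitude: λ_s = 360° × (321 − 80)/365.25 = 237.536°.
sin δ = sin 23.44° × sin 237.536° = -0.33563, so δ = -19.611°.
cos H₀ = −tan φ · tan δ = −tan(+57.0°) × tan(-19.611°) = 0.5486, so H₀ = 0.9901 rad = 56.73°.
Daylight = 2H₀/(2π) × 24.00 h = (0.9901/π) × 24.00 = 7.56 h.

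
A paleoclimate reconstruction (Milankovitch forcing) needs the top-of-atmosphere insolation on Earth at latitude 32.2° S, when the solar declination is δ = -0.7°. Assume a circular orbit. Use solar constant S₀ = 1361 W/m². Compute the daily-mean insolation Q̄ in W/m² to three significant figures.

cos H₀ = −tan(-32.2°) tan(-0.700°) = -0.0077, H₀ = 1.5785 rad.
Bracket: H₀ sin φ sin δ + cos φ cos δ sin H₀ = 1.5785×-0.53288×-0.01222 + 0.84619×0.99993×0.99997 = 0.010279 + 0.846105 = 0.856384.
Q̄ = (S₀/π) × [bracket] = (1361/π) × 0.856384 = 371.0 W/m².

Q̄ ≈ 371 W/m²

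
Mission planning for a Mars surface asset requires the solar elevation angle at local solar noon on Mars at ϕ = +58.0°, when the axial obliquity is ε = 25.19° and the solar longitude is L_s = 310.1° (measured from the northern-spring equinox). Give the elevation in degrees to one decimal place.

13.0°

Solar declination: sin δ = sin ε · sin L_s = sin 25.19° × sin 310.1° = -0.32557, so δ = -19.000°.
At local noon the hour angle is zero, so the zenith angle equals |ϕ − δ| = |+58.0° − (-19.000°)| = 77.000°.
Elevation = 90° − 77.000° = 13.0°.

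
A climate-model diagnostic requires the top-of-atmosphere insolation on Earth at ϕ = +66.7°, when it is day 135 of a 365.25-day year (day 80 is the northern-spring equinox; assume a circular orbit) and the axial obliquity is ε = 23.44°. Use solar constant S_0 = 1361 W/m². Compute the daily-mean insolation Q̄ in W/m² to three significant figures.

Q̄ ≈ 418 W/m²

Solar longitude: L_s = 360° × (135 − 80)/365.25 = 54.209°.
sin δ = sin 23.44° × sin 54.209° = 0.32267, so δ = +18.824°.
cos h₀ = −tan(+66.7°) tan(+18.824°) = -0.7916, h₀ = 2.4842 rad.
Bracket: h₀ sin ϕ sin δ + cos ϕ cos δ sin h₀ = 2.4842×0.91845×0.32267 + 0.39555×0.94651×0.61108 = 0.736208 + 0.228783 = 0.964991.
Q̄ = (S_0/π) × [bracket] = (1361/π) × 0.964991 = 418.1 W/m².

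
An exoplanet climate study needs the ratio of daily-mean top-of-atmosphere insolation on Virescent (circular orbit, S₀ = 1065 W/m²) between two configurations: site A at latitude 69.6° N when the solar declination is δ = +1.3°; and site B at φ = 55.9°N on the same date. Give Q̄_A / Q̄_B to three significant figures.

— Configuration A (φ=+69.6°):
cos H₀ = −tan(+69.6°) tan(+1.300°) = -0.0610, H₀ = 1.6319 rad.
Bracket: H₀ sin φ sin δ + cos φ cos δ sin H₀ = 1.6319×0.93728×0.02269 + 0.34857×0.99974×0.99814 = 0.034705 + 0.347831 = 0.382536.
Q̄ = (S₀/π) × [bracket] = (1065/π) × 0.382536 = 129.68 W/m².
— Configuration B (φ=+55.9°):
cos H₀ = −tan(+55.9°) tan(+1.300°) = -0.0335, H₀ = 1.6043 rad.
Bracket: H₀ sin φ sin δ + cos φ cos δ sin H₀ = 1.6043×0.82806×0.02269 + 0.56064×0.99974×0.99944 = 0.030143 + 0.560180 = 0.590323.
Q̄ = (S₀/π) × [bracket] = (1065/π) × 0.590323 = 200.12 W/m².
Ratio Q̄_A / Q̄_B = 129.68 / 200.12 = 0.6480.

Q̄_A / Q̄_B ≈ 0.648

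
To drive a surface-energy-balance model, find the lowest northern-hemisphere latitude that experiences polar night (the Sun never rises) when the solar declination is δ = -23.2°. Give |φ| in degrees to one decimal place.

Polar night requires cos H₀ = −tan φ tan δ ≥ 1, i.e. tan φ tan δ ≤ −1.
The boundary is |tan φ| · |tan δ| = 1, so |φ| = 90° − |δ| = 90° − 23.2° = 66.8° in the northern hemisphere.

|φ| = 66.8°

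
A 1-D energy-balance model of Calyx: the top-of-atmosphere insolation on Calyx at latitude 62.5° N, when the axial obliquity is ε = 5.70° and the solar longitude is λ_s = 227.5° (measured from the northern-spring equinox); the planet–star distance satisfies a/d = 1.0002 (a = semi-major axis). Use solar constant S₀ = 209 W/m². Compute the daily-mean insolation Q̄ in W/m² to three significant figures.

Solar declination: sin δ = sin ε · sin λ_s = sin 5.70° × sin 227.5° = -0.07323, so δ = -4.199°.
cos H₀ = −tan(+62.5°) tan(-4.199°) = 0.1410, H₀ = 1.4293 rad.
Bracket: H₀ sin φ sin δ + cos φ cos δ sin H₀ = 1.4293×0.88701×-0.07323 + 0.46175×0.99732×0.99000 = -0.092841 + 0.455907 = 0.363066.
Inverse-square distance factor (a/d)² = 1.0002² = 1.000400.
Q̄ = (S₀/π) × 1.000400 × [bracket] = (209/π) × 1.000400 × 0.363066 = 24.16 W/m².

Q̄ ≈ 24.2 W/m²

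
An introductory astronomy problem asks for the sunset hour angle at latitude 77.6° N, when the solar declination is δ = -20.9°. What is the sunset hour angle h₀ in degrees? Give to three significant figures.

cos h₀ = −tan ϕ · tan δ = 1.7368 ≥ 1, so the Sun never rises (polar night) and h₀ = 0.

h₀ = 0.00°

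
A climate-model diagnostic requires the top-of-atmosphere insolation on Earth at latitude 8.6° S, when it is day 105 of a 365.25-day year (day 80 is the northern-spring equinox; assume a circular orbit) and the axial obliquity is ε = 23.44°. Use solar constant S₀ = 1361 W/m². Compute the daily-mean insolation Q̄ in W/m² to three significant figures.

Q̄ ≈ 406 W/m²

Solar longitude: λ_s = 360° × (105 − 80)/365.25 = 24.641°.
sin δ = sin 23.44° × sin 24.641° = 0.16585, so δ = +9.547°.
cos H₀ = −tan(-8.6°) tan(+9.547°) = 0.0254, H₀ = 1.5454 rad.
Bracket: H₀ sin φ sin δ + cos φ cos δ sin H₀ = 1.5454×-0.14954×0.16585 + 0.98876×0.98615×0.99968 = -0.038328 + 0.974754 = 0.936426.
Q̄ = (S₀/π) × [bracket] = (1361/π) × 0.936426 = 405.7 W/m².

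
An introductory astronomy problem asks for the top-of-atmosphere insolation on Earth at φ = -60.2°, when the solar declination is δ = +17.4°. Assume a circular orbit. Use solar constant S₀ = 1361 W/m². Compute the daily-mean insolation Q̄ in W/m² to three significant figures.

cos H₀ = −tan(-60.2°) tan(+17.400°) = 0.5472, H₀ = 0.9918 rad.
Bracket: H₀ sin φ sin δ + cos φ cos δ sin H₀ = 0.9918×-0.86777×0.29904 + 0.49697×0.95424×0.83701 = -0.257370 + 0.396934 = 0.139564.
Q̄ = (S₀/π) × [bracket] = (1361/π) × 0.139564 = 60.46 W/m².

Q̄ ≈ 60.5 W/m²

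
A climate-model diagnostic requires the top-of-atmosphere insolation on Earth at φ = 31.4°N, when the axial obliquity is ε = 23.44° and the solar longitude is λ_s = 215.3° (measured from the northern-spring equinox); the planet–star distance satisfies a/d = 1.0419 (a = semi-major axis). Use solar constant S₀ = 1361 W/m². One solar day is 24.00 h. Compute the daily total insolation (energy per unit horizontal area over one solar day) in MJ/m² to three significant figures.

Solar declination: sin δ = sin ε · sin λ_s = sin 23.44° × sin 215.3° = -0.22987, so δ = -13.289°.
cos H₀ = −tan(+31.4°) tan(-13.289°) = 0.1442, H₀ = 1.4261 rad.
Bracket: H₀ sin φ sin δ + cos φ cos δ sin H₀ = 1.4261×0.52101×-0.22987 + 0.85355×0.97322×0.98955 = -0.170796 + 0.822011 = 0.651215.
Inverse-square distance factor (a/d)² = 1.0419² = 1.085556.
Q̄ = (S₀/π) × 1.085556 × [bracket] = (1361/π) × 1.085556 × 0.651215 = 306.26 W/m².
Daily total = Q̄ × 24.00 h × 3600 s/h = 306.26 × 24.00 × 3600 / 10⁶ = 26.46 MJ/m².

26.5 MJ/m²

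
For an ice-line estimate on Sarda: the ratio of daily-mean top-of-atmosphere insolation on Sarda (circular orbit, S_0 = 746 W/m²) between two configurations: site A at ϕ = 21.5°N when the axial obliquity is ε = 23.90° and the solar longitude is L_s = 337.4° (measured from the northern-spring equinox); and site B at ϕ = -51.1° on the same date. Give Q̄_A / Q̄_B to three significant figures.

— Configuration A (ϕ=+21.5°):
Solar declination: sin δ = sin ε · sin L_s = sin 23.90° × sin 337.4° = -0.15569, so δ = -8.957°.
cos h₀ = −tan(+21.5°) tan(-8.957°) = 0.0621, h₀ = 1.5087 rad.
Bracket: h₀ sin ϕ sin δ + cos ϕ cos δ sin h₀ = 1.5087×0.36650×-0.15569 + 0.93042×0.98781×0.99807 = -0.086087 + 0.917304 = 0.831217.
Q̄ = (S_0/π) × [bracket] = (746/π) × 0.831217 = 197.38 W/m².
— Configuration B (ϕ=-51.1°):
cos h₀ = −tan(-51.1°) tan(-8.957°) = -0.1953, h₀ = 1.7674 rad.
Bracket: h₀ sin ϕ sin δ + cos ϕ cos δ sin h₀ = 1.7674×-0.77824×-0.15569 + 0.62796×0.98781×0.98074 = 0.214146 + 0.608358 = 0.822504.
Q̄ = (S_0/π) × [bracket] = (746/π) × 0.822504 = 195.31 W/m².
Ratio Q̄_A / Q̄_B = 197.38 / 195.31 = 1.011.

Q̄_A / Q̄_B ≈ 1.01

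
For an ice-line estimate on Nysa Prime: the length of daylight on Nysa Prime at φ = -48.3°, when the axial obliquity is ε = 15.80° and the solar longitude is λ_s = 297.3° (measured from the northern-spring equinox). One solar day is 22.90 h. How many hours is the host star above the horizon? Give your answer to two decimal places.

13.52 h

Solar declination: sin δ = sin ε · sin λ_s = sin 15.80° × sin 297.3° = -0.24195, so δ = -14.002°.
cos H₀ = −tan φ · tan δ = −tan(-48.3°) × tan(-14.002°) = -0.2799, so H₀ = 1.8545 rad = 106.25°.
Daylight = 2H₀/(2π) × 22.90 h = (1.8545/π) × 22.90 = 13.52 h.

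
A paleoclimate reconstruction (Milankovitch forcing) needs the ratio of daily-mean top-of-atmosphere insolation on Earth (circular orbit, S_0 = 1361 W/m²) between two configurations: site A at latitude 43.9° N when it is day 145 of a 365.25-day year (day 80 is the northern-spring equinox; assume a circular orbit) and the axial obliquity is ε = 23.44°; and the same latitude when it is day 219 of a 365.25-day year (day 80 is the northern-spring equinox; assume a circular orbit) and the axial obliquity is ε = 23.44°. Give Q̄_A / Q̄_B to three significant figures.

Q̄_A / Q̄_B ≈ 1.09

— Configuration A (ϕ=+43.9°):
Solar longitude: L_s = 360° × (145 − 80)/365.25 = 64.066°.
sin δ = sin 23.44° × sin 64.066° = 0.35773, so δ = +20.961°.
cos h₀ = −tan(+43.9°) tan(+20.961°) = -0.3686, h₀ = 1.9483 rad.
Bracket: h₀ sin ϕ sin δ + cos ϕ cos δ sin h₀ = 1.9483×0.69340×0.35773 + 0.72055×0.93383×0.92957 = 0.483276 + 0.625481 = 1.108757.
Q̄ = (S_0/π) × [bracket] = (1361/π) × 1.108757 = 480.34 W/m².
— Configuration B (ϕ=+43.9°):
Solar longitude: L_s = 360° × (219 − 80)/365.25 = 137.002°.
sin δ = sin 23.44° × sin 137.002° = 0.27128, so δ = +15.740°.
cos h₀ = −tan(+43.9°) tan(+15.740°) = -0.2712, h₀ = 1.8455 rad.
Bracket: h₀ sin ϕ sin δ + cos ϕ cos δ sin h₀ = 1.8455×0.69340×0.27128 + 0.72055×0.96250×0.96251 = 0.347149 + 0.667529 = 1.014678.
Q̄ = (S_0/π) × [bracket] = (1361/π) × 1.014678 = 439.58 W/m².
Ratio Q̄_A / Q̄_B = 480.34 / 439.58 = 1.093.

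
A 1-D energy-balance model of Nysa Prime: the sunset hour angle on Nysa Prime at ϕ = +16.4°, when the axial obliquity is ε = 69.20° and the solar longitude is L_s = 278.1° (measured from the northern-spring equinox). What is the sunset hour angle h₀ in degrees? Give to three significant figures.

h₀ = 44.0°

Solar declination: sin δ = sin ε · sin L_s = sin 69.20° × sin 278.1° = -0.92550, so δ = -67.744°.
cos h₀ = −tan ϕ · tan δ = −tan(+16.4°) × tan(-67.744°) = 0.7192, so h₀ = 0.7682 rad = 44.01°.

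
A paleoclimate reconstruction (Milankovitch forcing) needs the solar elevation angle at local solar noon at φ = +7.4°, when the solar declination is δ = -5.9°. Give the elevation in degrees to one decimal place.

76.7°

At local noon the hour angle is zero, so the zenith angle equals |φ − δ| = |+7.4° − (-5.900°)| = 13.300°.
Elevation = 90° − 13.300° = 76.7°.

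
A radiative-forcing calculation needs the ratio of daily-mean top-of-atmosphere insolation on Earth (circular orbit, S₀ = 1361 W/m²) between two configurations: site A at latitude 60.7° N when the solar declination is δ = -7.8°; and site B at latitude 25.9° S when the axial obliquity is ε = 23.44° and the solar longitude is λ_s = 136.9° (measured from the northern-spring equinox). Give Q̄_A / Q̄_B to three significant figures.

— Configuration A (φ=+60.7°):
cos H₀ = −tan(+60.7°) tan(-7.800°) = 0.2441, H₀ = 1.3242 rad.
Bracket: H₀ sin φ sin δ + cos φ cos δ sin H₀ = 1.3242×0.87207×-0.13572 + 0.48938×0.99075×0.96975 = -0.156729 + 0.470186 = 0.313457.
Q̄ = (S₀/π) × [bracket] = (1361/π) × 0.313457 = 135.80 W/m².
— Configuration B (φ=-25.9°):
Solar declination: sin δ = sin ε · sin λ_s = sin 23.44° × sin 136.9° = 0.27180, so δ = +15.771°.
cos H₀ = −tan(-25.9°) tan(+15.771°) = 0.1371, H₀ = 1.4332 rad.
Bracket: H₀ sin φ sin δ + cos φ cos δ sin H₀ = 1.4332×-0.43680×0.27180 + 0.89956×0.96235×0.99055 = -0.170153 + 0.857511 = 0.687358.
Q̄ = (S₀/π) × [bracket] = (1361/π) × 0.687358 = 297.78 W/m².
Ratio Q̄_A / Q̄_B = 135.80 / 297.78 = 0.4560.

Q̄_A / Q̄_B ≈ 0.456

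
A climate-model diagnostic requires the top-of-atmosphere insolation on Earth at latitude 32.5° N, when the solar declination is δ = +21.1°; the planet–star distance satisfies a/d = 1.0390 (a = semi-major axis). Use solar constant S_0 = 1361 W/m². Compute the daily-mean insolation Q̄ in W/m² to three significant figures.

Q̄ ≈ 521 W/m²

cos h₀ = −tan(+32.5°) tan(+21.100°) = -0.2458, h₀ = 1.8192 rad.
Bracket: h₀ sin ϕ sin δ + cos ϕ cos δ sin h₀ = 1.8192×0.53730×0.36000 + 0.84339×0.93295×0.96931 = 0.351884 + 0.762693 = 1.114577.
Inverse-square distance factor (a/d)² = 1.0390² = 1.079521.
Q̄ = (S_0/π) × 1.079521 × [bracket] = (1361/π) × 1.079521 × 1.114577 = 521.3 W/m².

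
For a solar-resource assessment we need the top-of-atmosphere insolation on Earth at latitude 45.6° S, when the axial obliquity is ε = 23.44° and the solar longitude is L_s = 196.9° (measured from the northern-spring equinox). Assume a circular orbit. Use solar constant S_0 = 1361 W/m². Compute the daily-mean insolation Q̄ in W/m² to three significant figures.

Q̄ ≈ 359 W/m²

Solar declination: sin δ = sin ε · sin L_s = sin 23.44° × sin 196.9° = -0.11564, so δ = -6.640°.
cos h₀ = −tan(-45.6°) tan(-6.640°) = -0.1189, h₀ = 1.6900 rad.
Bracket: h₀ sin ϕ sin δ + cos ϕ cos δ sin h₀ = 1.6900×-0.71447×-0.11564 + 0.69966×0.99329×0.99291 = 0.139630 + 0.690038 = 0.829668.
Q̄ = (S_0/π) × [bracket] = (1361/π) × 0.829668 = 359.4 W/m².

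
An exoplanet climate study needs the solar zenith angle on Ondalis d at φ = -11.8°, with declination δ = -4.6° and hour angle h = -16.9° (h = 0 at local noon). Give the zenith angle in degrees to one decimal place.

θ_z = 18.2°

cos θ_z = sin φ sin δ + cos φ cos δ cos h = 0.016400 + 0.933577 = 0.949977.
θ_z = arccos(0.949977) = 18.2°.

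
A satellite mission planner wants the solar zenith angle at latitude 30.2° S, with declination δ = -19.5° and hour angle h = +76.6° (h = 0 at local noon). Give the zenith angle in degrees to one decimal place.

θ_z = 69.1°

cos θ_z = sin ϕ sin δ + cos ϕ cos δ cos h = 0.167912 + 0.188805 = 0.356717.
θ_z = arccos(0.356717) = 69.1°.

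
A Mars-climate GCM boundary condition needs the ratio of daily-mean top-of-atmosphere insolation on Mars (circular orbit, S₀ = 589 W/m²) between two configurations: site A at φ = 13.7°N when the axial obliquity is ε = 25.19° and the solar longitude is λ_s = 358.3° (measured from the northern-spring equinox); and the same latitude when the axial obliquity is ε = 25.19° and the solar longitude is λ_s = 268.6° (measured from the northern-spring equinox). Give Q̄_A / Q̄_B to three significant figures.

Q̄_A / Q̄_B ≈ 1.33

— Configuration A (φ=+13.7°):
Solar declination: sin δ = sin ε · sin λ_s = sin 25.19° × sin 358.3° = -0.01263, so δ = -0.723°.
cos H₀ = −tan(+13.7°) tan(-0.723°) = 0.0031, H₀ = 1.5677 rad.
Bracket: H₀ sin φ sin δ + cos φ cos δ sin H₀ = 1.5677×0.23684×-0.01263 + 0.97155×0.99992×1.00000 = -0.004689 + 0.971472 = 0.966783.
Q̄ = (S₀/π) × [bracket] = (589/π) × 0.966783 = 181.26 W/m².
— Configuration B (φ=+13.7°):
Solar declination: sin δ = sin ε · sin λ_s = sin 25.19° × sin 268.6° = -0.42549, so δ = -25.182°.
cos H₀ = −tan(+13.7°) tan(-25.182°) = 0.1146, H₀ = 1.4559 rad.
Bracket: H₀ sin φ sin δ + cos φ cos δ sin H₀ = 1.4559×0.23684×-0.42549 + 0.97155×0.90496×0.99341 = -0.146715 + 0.873420 = 0.726705.
Q̄ = (S₀/π) × [bracket] = (589/π) × 0.726705 = 136.25 W/m².
Ratio Q̄_A / Q̄_B = 181.26 / 136.25 = 1.330.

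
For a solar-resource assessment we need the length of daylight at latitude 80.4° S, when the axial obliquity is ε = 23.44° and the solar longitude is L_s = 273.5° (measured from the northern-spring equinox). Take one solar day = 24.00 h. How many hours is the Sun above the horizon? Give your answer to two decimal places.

Solar declination: sin δ = sin ε · sin L_s = sin 23.44° × sin 273.5° = -0.39705, so δ = -23.394°.
Sunrise equation: cos h₀ = −tan ϕ · tan δ = -2.5577 ≤ −1, so the Sun never sets (polar day) and h₀ = π.
Daylight = 2h₀/(2π) × 24.00 h = (3.1416/π) × 24.00 = 24.00 h.

24.00 h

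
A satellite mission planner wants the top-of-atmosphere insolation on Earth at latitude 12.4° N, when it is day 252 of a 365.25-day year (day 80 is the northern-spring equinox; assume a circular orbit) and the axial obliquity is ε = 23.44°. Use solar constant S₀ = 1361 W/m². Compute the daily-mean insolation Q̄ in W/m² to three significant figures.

Q̄ ≈ 433 W/m²

Solar longitude: λ_s = 360° × (252 − 80)/365.25 = 169.528°.
sin δ = sin 23.44° × sin 169.528° = 0.07230, so δ = +4.146°.
cos H₀ = −tan(+12.4°) tan(+4.146°) = -0.0159, H₀ = 1.5867 rad.
Bracket: H₀ sin φ sin δ + cos φ cos δ sin H₀ = 1.5867×0.21474×0.07230 + 0.97667×0.99738×0.99987 = 0.024635 + 0.973984 = 0.998619.
Q̄ = (S₀/π) × [bracket] = (1361/π) × 0.998619 = 432.6 W/m².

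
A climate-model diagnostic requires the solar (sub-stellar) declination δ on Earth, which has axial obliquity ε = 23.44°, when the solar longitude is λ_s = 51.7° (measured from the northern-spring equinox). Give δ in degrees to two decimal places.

δ = +18.19°

sin δ = sin ε · sin λ_s = sin 23.44° × sin 51.7° = 0.312175.
δ = arcsin(0.312175) = +18.19°.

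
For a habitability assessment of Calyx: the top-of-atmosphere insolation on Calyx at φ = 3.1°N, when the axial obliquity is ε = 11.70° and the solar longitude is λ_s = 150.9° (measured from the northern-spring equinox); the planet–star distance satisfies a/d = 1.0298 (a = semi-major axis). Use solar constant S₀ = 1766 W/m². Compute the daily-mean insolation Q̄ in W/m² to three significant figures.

Q̄ ≈ 597 W/m²

Solar declination: sin δ = sin ε · sin λ_s = sin 11.70° × sin 150.9° = 0.09862, so δ = +5.660°.
cos H₀ = −tan(+3.1°) tan(+5.660°) = -0.0054, H₀ = 1.5762 rad.
Bracket: H₀ sin φ sin δ + cos φ cos δ sin H₀ = 1.5762×0.05408×0.09862 + 0.99854×0.99512×0.99999 = 0.008406 + 0.993657 = 1.002063.
Inverse-square distance factor (a/d)² = 1.0298² = 1.060488.
Q̄ = (S₀/π) × 1.060488 × [bracket] = (1766/π) × 1.060488 × 1.002063 = 597.4 W/m².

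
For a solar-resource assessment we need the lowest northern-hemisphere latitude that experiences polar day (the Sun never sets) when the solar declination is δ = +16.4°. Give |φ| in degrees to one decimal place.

|φ| = 73.6°

Polar day requires cos H₀ = −tan φ tan δ ≤ −1, i.e. tan φ tan δ ≥ 1.
The boundary is |tan φ| · |tan δ| = 1, so |φ| = 90° − |δ| = 90° − 16.4° = 73.6° in the northern hemisphere.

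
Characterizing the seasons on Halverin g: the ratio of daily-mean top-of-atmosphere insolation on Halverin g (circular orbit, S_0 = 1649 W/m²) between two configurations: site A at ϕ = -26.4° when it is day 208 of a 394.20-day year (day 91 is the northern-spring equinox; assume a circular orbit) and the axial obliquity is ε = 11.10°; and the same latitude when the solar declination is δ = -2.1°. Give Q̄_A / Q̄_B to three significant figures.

Q̄_A / Q̄_B ≈ 0.820

— Configuration A (ϕ=-26.4°):
Solar longitude: L_s = 360° × (208 − 91)/394.20 = 106.849°.
sin δ = sin 11.10° × sin 106.849° = 0.18426, so δ = +10.618°.
cos h₀ = −tan(-26.4°) tan(+10.618°) = 0.0931, h₀ = 1.4776 rad.
Bracket: h₀ sin ϕ sin δ + cos ϕ cos δ sin h₀ = 1.4776×-0.44464×0.18426 + 0.89571×0.98288×0.99566 = -0.121059 + 0.876555 = 0.755496.
Q̄ = (S_0/π) × [bracket] = (1649/π) × 0.755496 = 396.55 W/m².
— Configuration B (ϕ=-26.4°):
cos h₀ = −tan(-26.4°) tan(-2.100°) = -0.0182, h₀ = 1.5890 rad.
Bracket: h₀ sin ϕ sin δ + cos ϕ cos δ sin h₀ = 1.5890×-0.44464×-0.03664 + 0.89571×0.99933×0.99983 = 0.025887 + 0.894958 = 0.920845.
Q̄ = (S_0/π) × [bracket] = (1649/π) × 0.920845 = 483.35 W/m².
Ratio Q̄_A / Q̄_B = 396.55 / 483.35 = 0.8204.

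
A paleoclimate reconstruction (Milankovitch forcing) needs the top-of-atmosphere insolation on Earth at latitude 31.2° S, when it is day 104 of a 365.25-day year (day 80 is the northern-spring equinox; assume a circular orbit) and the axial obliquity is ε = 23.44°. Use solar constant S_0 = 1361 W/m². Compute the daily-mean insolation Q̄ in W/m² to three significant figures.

Q̄ ≈ 311 W/m²

Solar longitude: L_s = 360° × (104 − 80)/365.25 = 23.655°.
sin δ = sin 23.44° × sin 23.655° = 0.15960, so δ = +9.184°.
cos h₀ = −tan(-31.2°) tan(+9.184°) = 0.0979, h₀ = 1.4727 rad.
Bracket: h₀ sin ϕ sin δ + cos ϕ cos δ sin h₀ = 1.4727×-0.51803×0.15960 + 0.85536×0.98718×0.99519 = -0.121759 + 0.840333 = 0.718574.
Q̄ = (S_0/π) × [bracket] = (1361/π) × 0.718574 = 311.3 W/m².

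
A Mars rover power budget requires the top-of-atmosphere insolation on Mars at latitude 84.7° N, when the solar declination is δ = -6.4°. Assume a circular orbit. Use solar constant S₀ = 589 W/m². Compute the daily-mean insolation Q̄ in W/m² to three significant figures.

cos H₀ = −tan(+84.7°) tan(-6.400°) = 1.2091 ≥ 1 ⇒ polar night, H₀ = 0 and Q̄ = 0.

Q̄ ≈ 0.00 W/m²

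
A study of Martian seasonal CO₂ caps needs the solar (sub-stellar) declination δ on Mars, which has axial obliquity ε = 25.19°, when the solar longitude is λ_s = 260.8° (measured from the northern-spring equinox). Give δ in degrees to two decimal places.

sin δ = sin ε · sin λ_s = sin 25.19° × sin 260.8° = -0.420146.
δ = arcsin(-0.420146) = -24.84°.

δ = -24.84°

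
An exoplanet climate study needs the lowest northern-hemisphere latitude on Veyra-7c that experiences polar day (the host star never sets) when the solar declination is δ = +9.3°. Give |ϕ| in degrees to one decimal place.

Polar day requires cos h₀ = −tan ϕ tan δ ≤ −1, i.e. tan ϕ tan δ ≥ 1.
The boundary is |tan ϕ| · |tan δ| = 1, so |ϕ| = 90° − |δ| = 90° − 9.3° = 80.7° in the northern hemisphere.

|ϕ| = 80.7°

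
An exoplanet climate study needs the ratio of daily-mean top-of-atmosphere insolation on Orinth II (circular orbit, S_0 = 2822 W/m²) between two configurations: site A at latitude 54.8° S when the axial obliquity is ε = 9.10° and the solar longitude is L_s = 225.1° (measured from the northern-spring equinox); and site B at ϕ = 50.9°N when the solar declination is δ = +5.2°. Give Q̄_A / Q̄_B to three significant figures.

Q̄_A / Q̄_B ≈ 0.975

— Configuration A (ϕ=-54.8°):
Solar declination: sin δ = sin ε · sin L_s = sin 9.10° × sin 225.1° = -0.11203, so δ = -6.432°.
cos h₀ = −tan(-54.8°) tan(-6.432°) = -0.1598, h₀ = 1.7313 rad.
Bracket: h₀ sin ϕ sin δ + cos ϕ cos δ sin h₀ = 1.7313×-0.81714×-0.11203 + 0.57643×0.99370×0.98715 = 0.158490 + 0.565438 = 0.723928.
Q̄ = (S_0/π) × [bracket] = (2822/π) × 0.723928 = 650.28 W/m².
— Configuration B (ϕ=+50.9°):
cos h₀ = −tan(+50.9°) tan(+5.200°) = -0.1120, h₀ = 1.6830 rad.
Bracket: h₀ sin ϕ sin δ + cos ϕ cos δ sin h₀ = 1.6830×0.77605×0.09063 + 0.63068×0.99588×0.99371 = 0.118371 + 0.624131 = 0.742502.
Q̄ = (S_0/π) × [bracket] = (2822/π) × 0.742502 = 666.97 W/m².
Ratio Q̄_A / Q̄_B = 650.28 / 666.97 = 0.9750.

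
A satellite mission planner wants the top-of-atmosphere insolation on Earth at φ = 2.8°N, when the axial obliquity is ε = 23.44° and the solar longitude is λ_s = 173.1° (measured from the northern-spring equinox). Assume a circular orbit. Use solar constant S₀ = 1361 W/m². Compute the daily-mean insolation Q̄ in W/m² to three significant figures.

Solar declination: sin δ = sin ε · sin λ_s = sin 23.44° × sin 173.1° = 0.04779, so δ = +2.739°.
cos H₀ = −tan(+2.8°) tan(+2.739°) = -0.0023, H₀ = 1.5731 rad.
Bracket: H₀ sin φ sin δ + cos φ cos δ sin H₀ = 1.5731×0.04885×0.04779 + 0.99881×0.99886×1.00000 = 0.003672 + 0.997671 = 1.001343.
Q̄ = (S₀/π) × [bracket] = (1361/π) × 1.001343 = 433.8 W/m².

Q̄ ≈ 434 W/m²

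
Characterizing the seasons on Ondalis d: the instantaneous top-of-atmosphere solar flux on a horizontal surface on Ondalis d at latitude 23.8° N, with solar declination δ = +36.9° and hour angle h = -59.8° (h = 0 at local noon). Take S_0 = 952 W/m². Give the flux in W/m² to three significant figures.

cos θ_z = sin ϕ sin δ + cos ϕ cos δ cos h = 0.242297 + 0.368049 = 0.610346.
Flux = S_0 · cos θ_z = 952 × 0.610346 = 581.0 W/m².

581 W/m²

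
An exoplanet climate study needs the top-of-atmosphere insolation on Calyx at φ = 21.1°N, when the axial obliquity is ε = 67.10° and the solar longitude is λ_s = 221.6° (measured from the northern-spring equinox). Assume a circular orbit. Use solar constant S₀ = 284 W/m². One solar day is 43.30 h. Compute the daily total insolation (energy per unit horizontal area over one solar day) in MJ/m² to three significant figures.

Solar declination: sin δ = sin ε · sin λ_s = sin 67.10° × sin 221.6° = -0.61160, so δ = -37.705°.
cos H₀ = −tan(+21.1°) tan(-37.705°) = 0.2983, H₀ = 1.2679 rad.
Bracket: H₀ sin φ sin δ + cos φ cos δ sin H₀ = 1.2679×0.36000×-0.61160 + 0.93295×0.79117×0.95448 = -0.279161 + 0.704523 = 0.425362.
Q̄ = (S₀/π) × [bracket] = (284/π) × 0.425362 = 38.453 W/m².
Daily total = Q̄ × 43.30 h × 3600 s/h = 38.453 × 43.30 × 3600 / 10⁶ = 5.994 MJ/m².

5.99 MJ/m²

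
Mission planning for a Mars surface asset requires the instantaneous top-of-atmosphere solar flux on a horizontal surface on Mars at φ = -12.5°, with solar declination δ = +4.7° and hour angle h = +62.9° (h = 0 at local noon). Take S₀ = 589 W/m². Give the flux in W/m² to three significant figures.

cos θ_z = sin φ sin δ + cos φ cos δ cos h = -0.017735 + 0.443251 = 0.425516.
Flux = S₀ · cos θ_z = 589 × 0.425516 = 250.6 W/m².

251 W/m²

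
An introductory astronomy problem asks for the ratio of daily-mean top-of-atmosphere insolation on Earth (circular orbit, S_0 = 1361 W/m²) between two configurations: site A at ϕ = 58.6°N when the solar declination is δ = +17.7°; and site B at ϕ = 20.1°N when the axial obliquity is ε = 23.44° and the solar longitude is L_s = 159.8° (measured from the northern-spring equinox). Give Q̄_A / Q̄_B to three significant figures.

Q̄_A / Q̄_B ≈ 0.968

— Configuration A (ϕ=+58.6°):
cos h₀ = −tan(+58.6°) tan(+17.700°) = -0.5228, h₀ = 2.1210 rad.
Bracket: h₀ sin ϕ sin δ + cos ϕ cos δ sin h₀ = 2.1210×0.85355×0.30403 + 0.52101×0.95266×0.85243 = 0.550410 + 0.423100 = 0.973510.
Q̄ = (S_0/π) × [bracket] = (1361/π) × 0.973510 = 421.74 W/m².
— Configuration B (ϕ=+20.1°):
Solar declination: sin δ = sin ε · sin L_s = sin 23.44° × sin 159.8° = 0.13736, so δ = +7.895°.
cos h₀ = −tan(+20.1°) tan(+7.895°) = -0.0507, h₀ = 1.6216 rad.
Bracket: h₀ sin ϕ sin δ + cos ϕ cos δ sin h₀ = 1.6216×0.34366×0.13736 + 0.93909×0.99052×0.99871 = 0.076548 + 0.928987 = 1.005535.
Q̄ = (S_0/π) × [bracket] = (1361/π) × 1.005535 = 435.62 W/m².
Ratio Q̄_A / Q̄_B = 421.74 / 435.62 = 0.9681.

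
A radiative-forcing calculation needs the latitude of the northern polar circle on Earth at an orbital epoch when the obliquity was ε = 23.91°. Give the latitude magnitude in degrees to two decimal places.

66.09°

The polar circle is the lowest latitude that experiences at least one full rotation of continuous daylight at the northern-summer solstice; it lies at |φ| = 90° − ε = 90° − 23.91° = 66.09°.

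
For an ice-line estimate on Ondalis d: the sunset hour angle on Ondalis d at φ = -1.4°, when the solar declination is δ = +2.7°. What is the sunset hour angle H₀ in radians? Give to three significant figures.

H₀ = 1.57 rad

cos H₀ = −tan φ · tan δ = −tan(-1.4°) × tan(+2.700°) = 0.0012, so H₀ = 1.5696 rad = 89.93°.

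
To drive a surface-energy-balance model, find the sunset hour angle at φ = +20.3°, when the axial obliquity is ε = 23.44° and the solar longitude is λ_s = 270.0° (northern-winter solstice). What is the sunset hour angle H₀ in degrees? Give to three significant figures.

Solar declination: sin δ = sin ε · sin λ_s = sin 23.44° × sin 270.0° = -0.39779, so δ = -23.440°.
cos H₀ = −tan φ · tan δ = −tan(+20.3°) × tan(-23.440°) = 0.1604, so H₀ = 1.4097 rad = 80.77°.

H₀ = 80.8°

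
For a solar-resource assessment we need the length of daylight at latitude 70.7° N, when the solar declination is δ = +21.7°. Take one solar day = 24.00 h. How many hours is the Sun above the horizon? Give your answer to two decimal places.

Sunrise equation: cos H₀ = −tan φ · tan δ = -1.1364 ≤ −1, so the Sun never sets (polar day) and H₀ = π.
Daylight = 2H₀/(2π) × 24.00 h = (3.1416/π) × 24.00 = 24.00 h.

24.00 h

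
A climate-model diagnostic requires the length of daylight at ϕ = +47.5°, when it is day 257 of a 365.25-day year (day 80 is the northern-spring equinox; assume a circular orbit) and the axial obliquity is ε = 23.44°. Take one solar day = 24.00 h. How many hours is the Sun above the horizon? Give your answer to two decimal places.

12.32 h

Solar longitude: L_s = 360° × (257 − 80)/365.25 = 174.456°.
sin δ = sin 23.44° × sin 174.456° = 0.03843, so δ = +2.203°.
cos h₀ = −tan ϕ · tan δ = −tan(+47.5°) × tan(+2.203°) = -0.0420, so h₀ = 1.6128 rad = 92.41°.
Daylight = 2h₀/(2π) × 24.00 h = (1.6128/π) × 24.00 = 12.32 h.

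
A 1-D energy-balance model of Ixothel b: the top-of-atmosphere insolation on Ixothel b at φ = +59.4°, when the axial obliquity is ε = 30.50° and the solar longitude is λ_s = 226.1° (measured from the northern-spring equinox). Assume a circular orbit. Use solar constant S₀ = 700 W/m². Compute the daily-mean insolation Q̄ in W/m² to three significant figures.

Q̄ ≈ 19.7 W/m²

Solar declination: sin δ = sin ε · sin λ_s = sin 30.50° × sin 226.1° = -0.36571, so δ = -21.451°.
cos H₀ = −tan(+59.4°) tan(-21.451°) = 0.6644, H₀ = 0.8441 rad.
Bracket: H₀ sin φ sin δ + cos φ cos δ sin H₀ = 0.8441×0.86074×-0.36571 + 0.50904×0.93073×0.74738 = -0.265707 + 0.354093 = 0.088386.
Q̄ = (S₀/π) × [bracket] = (700/π) × 0.088386 = 19.69 W/m².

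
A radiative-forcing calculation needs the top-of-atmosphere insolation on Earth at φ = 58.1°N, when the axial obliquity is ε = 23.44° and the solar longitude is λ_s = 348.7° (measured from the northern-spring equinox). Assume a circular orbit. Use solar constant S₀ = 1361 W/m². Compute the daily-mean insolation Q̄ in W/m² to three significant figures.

Solar declination: sin δ = sin ε · sin λ_s = sin 23.44° × sin 348.7° = -0.07795, so δ = -4.470°.
cos H₀ = −tan(+58.1°) tan(-4.470°) = 0.1256, H₀ = 1.4449 rad.
Bracket: H₀ sin φ sin δ + cos φ cos δ sin H₀ = 1.4449×0.84897×-0.07795 + 0.52844×0.99696×0.99208 = -0.095619 + 0.522661 = 0.427042.
Q̄ = (S₀/π) × [bracket] = (1361/π) × 0.427042 = 185.0 W/m².

Q̄ ≈ 185 W/m²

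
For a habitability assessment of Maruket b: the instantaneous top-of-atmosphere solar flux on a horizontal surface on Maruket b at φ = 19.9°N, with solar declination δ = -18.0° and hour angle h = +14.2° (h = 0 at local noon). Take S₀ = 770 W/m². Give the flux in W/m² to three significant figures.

cos θ_z = sin φ sin δ + cos φ cos δ cos h = -0.105183 + 0.866943 = 0.761760.
Flux = S₀ · cos θ_z = 770 × 0.761760 = 586.6 W/m².

587 W/m²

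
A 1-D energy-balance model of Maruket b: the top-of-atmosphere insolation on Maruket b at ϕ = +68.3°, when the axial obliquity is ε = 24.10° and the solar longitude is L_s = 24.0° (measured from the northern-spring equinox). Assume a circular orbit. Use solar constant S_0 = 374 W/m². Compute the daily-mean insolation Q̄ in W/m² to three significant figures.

Q̄ ≈ 76.2 W/m²

Solar declination: sin δ = sin ε · sin L_s = sin 24.10° × sin 24.0° = 0.16608, so δ = +9.560°.
cos h₀ = −tan(+68.3°) tan(+9.560°) = -0.4232, h₀ = 2.0078 rad.
Bracket: h₀ sin ϕ sin δ + cos ϕ cos δ sin h₀ = 2.0078×0.92913×0.16608 + 0.36975×0.98611×0.90602 = 0.309823 + 0.330348 = 0.640171.
Q̄ = (S_0/π) × [bracket] = (374/π) × 0.640171 = 76.21 W/m².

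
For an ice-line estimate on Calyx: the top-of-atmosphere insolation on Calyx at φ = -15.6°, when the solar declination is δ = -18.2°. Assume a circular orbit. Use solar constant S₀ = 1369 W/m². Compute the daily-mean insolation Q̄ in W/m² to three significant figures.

Q̄ ≈ 458 W/m²

cos H₀ = −tan(-15.6°) tan(-18.200°) = -0.0918, H₀ = 1.6627 rad.
Bracket: H₀ sin φ sin δ + cos φ cos δ sin H₀ = 1.6627×-0.26892×-0.31233 + 0.96316×0.94997×0.99578 = 0.139653 + 0.911112 = 1.050765.
Q̄ = (S₀/π) × [bracket] = (1369/π) × 1.050765 = 457.9 W/m².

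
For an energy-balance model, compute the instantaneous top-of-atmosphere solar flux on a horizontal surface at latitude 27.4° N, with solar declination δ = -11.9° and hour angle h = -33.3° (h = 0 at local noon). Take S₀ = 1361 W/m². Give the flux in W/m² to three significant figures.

cos θ_z = sin φ sin δ + cos φ cos δ cos h = -0.094895 + 0.726095 = 0.631200.
Flux = S₀ · cos θ_z = 1361 × 0.631200 = 859.1 W/m².

859 W/m²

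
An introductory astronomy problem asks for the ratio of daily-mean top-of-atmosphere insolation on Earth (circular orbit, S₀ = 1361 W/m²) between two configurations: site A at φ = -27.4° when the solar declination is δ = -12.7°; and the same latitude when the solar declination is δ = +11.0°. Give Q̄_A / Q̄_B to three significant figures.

Q̄_A / Q̄_B ≈ 1.40

— Configuration A (φ=-27.4°):
cos H₀ = −tan(-27.4°) tan(-12.700°) = -0.1168, H₀ = 1.6879 rad.
Bracket: H₀ sin φ sin δ + cos φ cos δ sin H₀ = 1.6879×-0.46020×-0.21985 + 0.88782×0.97553×0.99315 = 0.170773 + 0.860162 = 1.030935.
Q̄ = (S₀/π) × [bracket] = (1361/π) × 1.030935 = 446.62 W/m².
— Configuration B (φ=-27.4°):
cos H₀ = −tan(-27.4°) tan(+11.000°) = 0.1008, H₀ = 1.4699 rad.
Bracket: H₀ sin φ sin δ + cos φ cos δ sin H₀ = 1.4699×-0.46020×0.19081 + 0.88782×0.98163×0.99491 = -0.129073 + 0.867075 = 0.738002.
Q̄ = (S₀/π) × [bracket] = (1361/π) × 0.738002 = 319.72 W/m².
Ratio Q̄_A / Q̄_B = 446.62 / 319.72 = 1.397.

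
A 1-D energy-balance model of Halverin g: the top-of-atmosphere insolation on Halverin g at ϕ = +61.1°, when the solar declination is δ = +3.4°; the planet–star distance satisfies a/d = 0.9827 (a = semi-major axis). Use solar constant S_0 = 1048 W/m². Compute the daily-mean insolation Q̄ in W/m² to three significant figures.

cos h₀ = −tan(+61.1°) tan(+3.400°) = -0.1076, h₀ = 1.6786 rad.
Bracket: h₀ sin ϕ sin δ + cos ϕ cos δ sin h₀ = 1.6786×0.87546×0.05931 + 0.48328×0.99824×0.99419 = 0.087159 + 0.479627 = 0.566786.
Inverse-square distance factor (a/d)² = 0.9827² = 0.965699.
Q̄ = (S_0/π) × 0.965699 × [bracket] = (1048/π) × 0.965699 × 0.566786 = 182.6 W/m².

Q̄ ≈ 183 W/m²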